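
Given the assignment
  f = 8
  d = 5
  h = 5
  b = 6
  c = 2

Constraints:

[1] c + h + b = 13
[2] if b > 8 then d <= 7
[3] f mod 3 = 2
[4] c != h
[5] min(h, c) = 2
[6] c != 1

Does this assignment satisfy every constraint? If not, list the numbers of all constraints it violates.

[1] c + h + b = 2 + 5 + 6 = 13  yes
[2] b = 6, not > 8; antecedent false, conditional vacuously true  yes
[3] 8 mod 3 = 2  yes
[4] c = 2, h = 5; distinct  yes
[5] min(5, 2) = 2  yes
[6] c = 2, and 2 ≠ 1  yes

Yes — all constraints hold.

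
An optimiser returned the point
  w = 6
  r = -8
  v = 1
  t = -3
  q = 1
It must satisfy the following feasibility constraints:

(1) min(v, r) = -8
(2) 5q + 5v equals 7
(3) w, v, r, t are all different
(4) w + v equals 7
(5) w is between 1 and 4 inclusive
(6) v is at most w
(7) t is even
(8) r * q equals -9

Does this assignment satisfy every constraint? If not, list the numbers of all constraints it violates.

No — constraints 2, 5, 7, and 8 are not satisfied.

(1) min(1, -8) = -8  ✓
(2) 5q + 5v = 5(1) + 5(1) = 10, not 7  ✗
(3) values 6, 1, -8, -3 are pairwise distinct  ✓
(4) w + v = 6 + 1 = 7  ✓
(5) w = 6 is outside [1, 4]  ✗
(6) v = 1, w = 6; 1 ≤ 6  ✓
(7) t = -3 is odd  ✗
(8) r * q = -8 * 1 = -8, not -9  ✗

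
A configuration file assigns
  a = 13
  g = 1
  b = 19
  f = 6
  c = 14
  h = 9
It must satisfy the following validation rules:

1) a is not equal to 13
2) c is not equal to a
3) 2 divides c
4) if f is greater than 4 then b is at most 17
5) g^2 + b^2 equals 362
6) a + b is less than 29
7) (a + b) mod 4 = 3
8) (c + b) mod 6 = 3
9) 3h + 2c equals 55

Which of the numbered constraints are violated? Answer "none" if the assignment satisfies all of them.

No — constraints 1, 4, 6, and 7 are not satisfied.

1) a = 13, but 13 is required to differ — does not hold.
2) c = 14, a = 13; distinct — holds.
3) 14 / 2 = 7, so 2 divides 14 — holds.
4) f = 6 > 4, so we need b ≤ 17; but b = 19 > 17 — does not hold.
5) g^2 + b^2 = 1^2 + 19^2 = 1 + 361 = 362 — holds.
6) a + b = 13 + 19 = 32; 32 ≥ 29, bound 29 not met — does not hold.
7) a + b = 32; 32 mod 4 = 0, not 3 — does not hold.
8) c + b = 33; 33 mod 6 = 3 — holds.
9) 3h + 2c = 3(9) + 2(14) = 55 — holds.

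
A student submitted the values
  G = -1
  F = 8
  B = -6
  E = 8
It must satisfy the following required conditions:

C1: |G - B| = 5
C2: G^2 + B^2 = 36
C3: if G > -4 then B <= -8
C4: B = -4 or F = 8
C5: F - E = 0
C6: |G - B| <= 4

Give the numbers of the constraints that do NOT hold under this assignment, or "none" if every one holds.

C1: |-1 - (-6)| = 5 — OK.
C2: G^2 + B^2 = (-1)^2 + (-6)^2 = 1 + 36 = 37, not 36 — violated.
C3: G = -1 > -4, so we need B ≤ -8; but B = -6 > -8 — violated.
C4: B = -6 ≠ -4, but F = 8 = 8 (second disjunct) — OK.
C5: F - E = 8 - 8 = 0 — OK.
C6: |-1 - (-6)| = 5; 5 > 4, exceeds bound 4 — violated.

Constraints 2, 3, 6 are violated.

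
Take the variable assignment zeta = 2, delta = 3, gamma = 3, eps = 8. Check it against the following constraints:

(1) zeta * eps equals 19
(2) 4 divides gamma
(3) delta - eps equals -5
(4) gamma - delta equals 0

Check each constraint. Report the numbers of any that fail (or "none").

(1) zeta * eps = 2 * 8 = 16, not 19 — does not hold.
(2) 3 = 4*0 + 3, so 4 does not divide 3 — does not hold.
(3) delta - eps = 3 - 8 = -5 — holds.
(4) gamma - delta = 3 - 3 = 0 — holds.

Violated: 1 and 2.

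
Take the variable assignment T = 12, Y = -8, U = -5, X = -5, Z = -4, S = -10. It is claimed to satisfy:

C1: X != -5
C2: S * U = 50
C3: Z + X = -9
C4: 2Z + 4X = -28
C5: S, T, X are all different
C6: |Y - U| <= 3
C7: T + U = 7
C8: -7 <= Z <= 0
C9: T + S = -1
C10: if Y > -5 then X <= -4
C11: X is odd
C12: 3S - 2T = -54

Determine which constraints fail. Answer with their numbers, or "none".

C1: X = -5, but -5 is required to differ  false
C2: S * U = -10 * (-5) = 50  true
C3: Z + X = -4 + (-5) = -9  true
C4: 2Z + 4X = 2(-4) + 4(-5) = -28  true
C5: values -10, 12, -5 are pairwise distinct  true
C6: |-8 - (-5)| = 3; 3 ≤ 3  true
C7: T + U = 12 + (-5) = 7  true
C8: Z = -4 lies in [-7, 0]  true
C9: T + S = 12 + (-10) = 2, not -1  false
C10: Y = -8, not > -5; antecedent false, conditional vacuously true  true
C11: X = -5 is odd  true
C12: 3S - 2T = 3(-10) - 2(12) = -54  true

The assignment fails constraints 1, 9.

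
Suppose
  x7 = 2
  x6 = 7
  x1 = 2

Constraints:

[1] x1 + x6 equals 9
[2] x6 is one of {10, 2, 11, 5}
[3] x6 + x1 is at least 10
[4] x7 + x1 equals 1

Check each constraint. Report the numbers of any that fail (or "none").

Constraints 2, 3, and 4 are violated.

[1] x1 + x6 = 2 + 7 = 9 — holds.
[2] x6 = 7 is not in {10, 2, 11, 5} — fails.
[3] x6 + x1 = 7 + 2 = 9; 9 < 10, bound 10 not met — fails.
[4] x7 + x1 = 2 + 2 = 4, not 1 — fails.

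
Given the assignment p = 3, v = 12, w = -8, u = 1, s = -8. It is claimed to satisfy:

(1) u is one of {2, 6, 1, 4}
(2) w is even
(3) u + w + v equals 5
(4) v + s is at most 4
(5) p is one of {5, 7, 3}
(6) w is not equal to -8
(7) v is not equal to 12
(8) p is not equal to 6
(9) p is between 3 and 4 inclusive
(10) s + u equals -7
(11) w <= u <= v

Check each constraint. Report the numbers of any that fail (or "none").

Constraints 6 and 7 are violated.

(1) u = 1 is in {2, 6, 1, 4} — satisfied.
(2) w = -8 is even — satisfied.
(3) u + w + v = 1 + (-8) + 12 = 5 — satisfied.
(4) v + s = 12 + (-8) = 4; 4 ≤ 4 — satisfied.
(5) p = 3 is in {5, 7, 3} — satisfied.
(6) w = -8, but -8 is required to differ — violated.
(7) v = 12, but 12 is required to differ — violated.
(8) p = 3, and 3 ≠ 6 — satisfied.
(9) p = 3 lies in [3, 4] — satisfied.
(10) s + u = -8 + 1 = -7 — satisfied.
(11) values -8 <= 1 <= 12 — satisfied.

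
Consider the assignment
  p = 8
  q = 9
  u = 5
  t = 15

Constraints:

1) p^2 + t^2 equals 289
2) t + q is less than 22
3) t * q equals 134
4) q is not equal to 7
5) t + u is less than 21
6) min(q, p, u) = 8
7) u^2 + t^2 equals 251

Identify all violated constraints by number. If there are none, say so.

1) p^2 + t^2 = 8^2 + 15^2 = 64 + 225 = 289 — OK.
2) t + q = 15 + 9 = 24; 24 ≥ 22, bound 22 not met — violated.
3) t * q = 15 * 9 = 135, not 134 — violated.
4) q = 9, and 9 ≠ 7 — OK.
5) t + u = 15 + 5 = 20; 20 < 21 — OK.
6) min(9, 8, 5) = 5, not 8 — violated.
7) u^2 + t^2 = 5^2 + 15^2 = 25 + 225 = 250, not 251 — violated.

The assignment fails constraints 2, 3, 6, and 7.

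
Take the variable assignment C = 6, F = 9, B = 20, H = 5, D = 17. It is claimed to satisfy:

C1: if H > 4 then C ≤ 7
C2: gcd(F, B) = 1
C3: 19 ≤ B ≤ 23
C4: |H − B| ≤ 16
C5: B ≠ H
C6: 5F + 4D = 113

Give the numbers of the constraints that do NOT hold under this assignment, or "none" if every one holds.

C1: H = 5 > 4, so we need C ≤ 7; C = 6 ≤ 7  OK
C2: gcd(9, 20) = 1  OK
C3: B = 20 lies in [19, 23]  OK
C4: |5 − 20| = 15; 15 ≤ 16  OK
C5: B = 20, H = 5; distinct  OK
C6: 5F + 4D = 5(9) + 4(17) = 113  OK

Yes — all constraints hold.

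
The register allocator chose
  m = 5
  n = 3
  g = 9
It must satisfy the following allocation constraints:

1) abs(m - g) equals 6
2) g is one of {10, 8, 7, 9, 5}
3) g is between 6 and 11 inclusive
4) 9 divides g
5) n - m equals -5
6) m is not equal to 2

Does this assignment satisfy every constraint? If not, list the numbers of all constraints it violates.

1) abs(5 - 9) = 4, not 6  no
2) g = 9 is in {10, 8, 7, 9, 5}  yes
3) g = 9 lies in [6, 11]  yes
4) 9 / 9 = 1, so 9 divides 9  yes
5) n - m = 3 - 5 = -2, not -5  no
6) m = 5, and 5 ≠ 2  yes

Constraints 1 and 5 are violated.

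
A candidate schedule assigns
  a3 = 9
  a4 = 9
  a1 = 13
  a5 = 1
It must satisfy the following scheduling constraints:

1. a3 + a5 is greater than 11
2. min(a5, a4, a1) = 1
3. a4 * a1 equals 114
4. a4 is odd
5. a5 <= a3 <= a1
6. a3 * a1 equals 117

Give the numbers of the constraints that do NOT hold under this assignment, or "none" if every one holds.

No — constraints 1, 3 are not satisfied.

1. a3 + a5 = 9 + 1 = 10; 10 ≤ 11, bound 11 not met — does not hold.
2. min(1, 9, 13) = 1 — holds.
3. a4 * a1 = 9 * 13 = 117, not 114 — does not hold.
4. a4 = 9 is odd — holds.
5. values 1 <= 9 <= 13 — holds.
6. a3 * a1 = 9 * 13 = 117 — holds.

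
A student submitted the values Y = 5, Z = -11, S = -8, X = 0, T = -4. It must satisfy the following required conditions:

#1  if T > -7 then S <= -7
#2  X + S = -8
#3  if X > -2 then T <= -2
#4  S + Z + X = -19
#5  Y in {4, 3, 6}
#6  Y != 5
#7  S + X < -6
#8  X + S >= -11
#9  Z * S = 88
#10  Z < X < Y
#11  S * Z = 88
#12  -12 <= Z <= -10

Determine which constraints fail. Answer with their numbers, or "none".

Constraints 5 and 6 are violated.

#1 T = -4 > -7, so we need S ≤ -7; S = -8 ≤ -7  holds
#2 X + S = 0 + (-8) = -8  holds
#3 X = 0 > -2, so we need T ≤ -2; T = -4 ≤ -2  holds
#4 S + Z + X = -8 + (-11) + 0 = -19  holds
#5 Y = 5 is not in {4, 3, 6}  fails
#6 Y = 5, but 5 is required to differ  fails
#7 S + X = -8 + 0 = -8; -8 < -6  holds
#8 X + S = 0 + (-8) = -8; -8 ≥ -11  holds
#9 Z * S = -11 * (-8) = 88  holds
#10 values -11 < 0 < 5  holds
#11 S * Z = -8 * (-11) = 88  holds
#12 Z = -11 lies in [-12, -10]  holds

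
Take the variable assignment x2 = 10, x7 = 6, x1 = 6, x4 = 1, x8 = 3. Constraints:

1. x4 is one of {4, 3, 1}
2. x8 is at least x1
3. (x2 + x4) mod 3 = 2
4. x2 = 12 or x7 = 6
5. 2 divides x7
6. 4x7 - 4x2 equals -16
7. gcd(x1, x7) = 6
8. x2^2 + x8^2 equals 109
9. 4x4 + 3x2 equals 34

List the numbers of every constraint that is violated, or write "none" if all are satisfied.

1. x4 = 1 is in {4, 3, 1} — holds.
2. x8 = 3, x1 = 6; 3 < 6 (want ≥) — does not hold.
3. x2 + x4 = 11; 11 mod 3 = 2 — holds.
4. x2 = 10 ≠ 12, but x7 = 6 = 6 (second disjunct) — holds.
5. 6 / 2 = 3, so 2 divides 6 — holds.
6. 4x7 - 4x2 = 4(6) - 4(10) = -16 — holds.
7. gcd(6, 6) = 6 — holds.
8. x2^2 + x8^2 = 10^2 + 3^2 = 100 + 9 = 109 — holds.
9. 4x4 + 3x2 = 4(1) + 3(10) = 34 — holds.

The assignment fails constraint 2.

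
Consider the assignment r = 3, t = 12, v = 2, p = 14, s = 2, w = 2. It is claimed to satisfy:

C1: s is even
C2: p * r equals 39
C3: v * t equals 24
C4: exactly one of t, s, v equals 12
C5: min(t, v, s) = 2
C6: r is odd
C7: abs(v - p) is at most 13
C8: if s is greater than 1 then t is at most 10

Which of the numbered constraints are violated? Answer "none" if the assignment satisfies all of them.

C1: s = 2 is even — holds.
C2: p * r = 14 * 3 = 42, not 39 — does not hold.
C3: v * t = 2 * 12 = 24 — holds.
C4: t=12, s=2, v=2; 1 of them equals 12 — holds.
C5: min(12, 2, 2) = 2 — holds.
C6: r = 3 is odd — holds.
C7: abs(2 - 14) = 12; 12 ≤ 13 — holds.
C8: s = 2 > 1, so we need t ≤ 10; but t = 12 > 10 — does not hold.

Constraints 2 and 8 are violated.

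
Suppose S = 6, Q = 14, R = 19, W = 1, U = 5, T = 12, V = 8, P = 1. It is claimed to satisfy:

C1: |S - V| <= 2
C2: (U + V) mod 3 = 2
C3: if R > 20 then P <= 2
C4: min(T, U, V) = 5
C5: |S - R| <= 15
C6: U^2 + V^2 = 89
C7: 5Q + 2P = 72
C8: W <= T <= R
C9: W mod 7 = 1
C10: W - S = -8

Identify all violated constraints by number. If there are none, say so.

C1: |6 - 8| = 2; 2 ≤ 2 — holds.
C2: U + V = 13; 13 mod 3 = 1, not 2 — fails.
C3: R = 19, not > 20; antecedent false, conditional vacuously true — holds.
C4: min(12, 5, 8) = 5 — holds.
C5: |6 - 19| = 13; 13 ≤ 15 — holds.
C6: U^2 + V^2 = 5^2 + 8^2 = 25 + 64 = 89 — holds.
C7: 5Q + 2P = 5(14) + 2(1) = 72 — holds.
C8: values 1 <= 12 <= 19 — holds.
C9: 1 mod 7 = 1 — holds.
C10: W - S = 1 - 6 = -5, not -8 — fails.

The assignment fails constraints 2 and 10.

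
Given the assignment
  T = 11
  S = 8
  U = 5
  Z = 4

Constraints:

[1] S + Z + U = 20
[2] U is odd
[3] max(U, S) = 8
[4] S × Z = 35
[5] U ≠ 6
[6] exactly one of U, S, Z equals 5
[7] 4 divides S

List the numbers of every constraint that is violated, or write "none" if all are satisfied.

[1] S + Z + U = 8 + 4 + 5 = 17, not 20 — violated.
[2] U = 5 is odd — satisfied.
[3] max(5, 8) = 8 — satisfied.
[4] S × Z = 8 × 4 = 32, not 35 — violated.
[5] U = 5, and 5 ≠ 6 — satisfied.
[6] U=5, S=8, Z=4; 1 of them equals 5 — satisfied.
[7] 8 / 4 = 2, so 4 divides 8 — satisfied.

Constraints 1 and 4 do not hold.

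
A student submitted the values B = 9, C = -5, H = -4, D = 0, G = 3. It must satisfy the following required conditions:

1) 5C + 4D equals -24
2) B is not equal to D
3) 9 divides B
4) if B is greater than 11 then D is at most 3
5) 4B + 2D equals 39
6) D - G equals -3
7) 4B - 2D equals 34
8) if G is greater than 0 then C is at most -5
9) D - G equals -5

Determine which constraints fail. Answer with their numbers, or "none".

The assignment fails constraints 1, 5, 7, 9.

1) 5C + 4D = 5(-5) + 4(0) = -25, not -24 — does not hold.
2) B = 9, D = 0; distinct — holds.
3) 9 / 9 = 1, so 9 divides 9 — holds.
4) B = 9, not > 11; antecedent false, conditional vacuously true — holds.
5) 4B + 2D = 4(9) + 2(0) = 36, not 39 — does not hold.
6) D - G = 0 - 3 = -3 — holds.
7) 4B - 2D = 4(9) - 2(0) = 36, not 34 — does not hold.
8) G = 3 > 0, so we need C ≤ -5; C = -5 ≤ -5 — holds.
9) D - G = 0 - 3 = -3, not -5 — does not hold.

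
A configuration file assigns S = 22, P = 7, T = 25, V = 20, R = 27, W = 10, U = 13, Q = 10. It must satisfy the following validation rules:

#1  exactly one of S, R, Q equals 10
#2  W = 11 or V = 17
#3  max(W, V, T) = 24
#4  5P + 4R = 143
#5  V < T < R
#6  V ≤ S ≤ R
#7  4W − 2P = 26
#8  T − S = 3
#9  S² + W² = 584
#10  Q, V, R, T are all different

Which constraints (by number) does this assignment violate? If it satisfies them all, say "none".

The assignment fails constraints 2 and 3.

#1 S=22, R=27, Q=10; 1 of them equals 10 — holds.
#2 W = 10 ≠ 11 and V = 20 ≠ 17; both disjuncts false — fails.
#3 max(10, 20, 25) = 25, not 24 — fails.
#4 5P + 4R = 5(7) + 4(27) = 143 — holds.
#5 values 20 < 25 < 27 — holds.
#6 values 20 ≤ 22 ≤ 27 — holds.
#7 4W − 2P = 4(10) − 2(7) = 26 — holds.
#8 T − S = 25 − 22 = 3 — holds.
#9 S² + W² = 22² + 10² = 484 + 100 = 584 — holds.
#10 values 10, 20, 27, 25 are pairwise distinct — holds.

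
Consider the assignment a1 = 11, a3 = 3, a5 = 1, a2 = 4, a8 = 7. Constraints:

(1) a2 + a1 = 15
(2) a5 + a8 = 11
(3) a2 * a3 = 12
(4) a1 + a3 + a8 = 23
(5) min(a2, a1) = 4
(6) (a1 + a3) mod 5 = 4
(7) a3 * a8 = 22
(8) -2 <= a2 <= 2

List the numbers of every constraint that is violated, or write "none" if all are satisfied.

The assignment fails constraints 2, 4, 7, 8.

(1) a2 + a1 = 4 + 11 = 15  ✔
(2) a5 + a8 = 1 + 7 = 8, not 11  ✘
(3) a2 * a3 = 4 * 3 = 12  ✔
(4) a1 + a3 + a8 = 11 + 3 + 7 = 21, not 23  ✘
(5) min(4, 11) = 4  ✔
(6) a1 + a3 = 14; 14 mod 5 = 4  ✔
(7) a3 * a8 = 3 * 7 = 21, not 22  ✘
(8) a2 = 4 is outside [-2, 2]  ✘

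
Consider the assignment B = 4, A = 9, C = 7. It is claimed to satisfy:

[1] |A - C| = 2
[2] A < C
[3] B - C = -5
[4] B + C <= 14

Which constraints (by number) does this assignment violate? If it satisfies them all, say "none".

[1] |9 - 7| = 2 — satisfied.
[2] A = 9, C = 7; 9 ≥ 7 (want <) — violated.
[3] B - C = 4 - 7 = -3, not -5 — violated.
[4] B + C = 4 + 7 = 11; 11 ≤ 14 — satisfied.

Violated: 2, 3.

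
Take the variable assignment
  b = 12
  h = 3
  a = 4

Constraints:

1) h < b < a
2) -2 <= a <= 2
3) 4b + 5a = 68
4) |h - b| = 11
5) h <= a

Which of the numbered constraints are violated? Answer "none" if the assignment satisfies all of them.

Constraints 1, 2, 4 are violated.

1) values 3, 12, 4; b = 12 is not < a = 4  false
2) a = 4 is outside [-2, 2]  false
3) 4b + 5a = 4(12) + 5(4) = 68  true
4) |3 - 12| = 9, not 11  false
5) h = 3, a = 4; 3 ≤ 4  true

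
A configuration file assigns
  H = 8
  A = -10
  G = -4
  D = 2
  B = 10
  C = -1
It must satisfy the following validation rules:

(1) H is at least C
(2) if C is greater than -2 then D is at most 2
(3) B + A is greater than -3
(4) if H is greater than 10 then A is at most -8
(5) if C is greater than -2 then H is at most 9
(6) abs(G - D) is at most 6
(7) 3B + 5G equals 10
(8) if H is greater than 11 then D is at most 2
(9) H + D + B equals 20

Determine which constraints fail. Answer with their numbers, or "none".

Yes — all constraints hold.

(1) H = 8, C = -1; 8 ≥ -1 — holds.
(2) C = -1 > -2, so we need D ≤ 2; D = 2 ≤ 2 — holds.
(3) B + A = 10 + (-10) = 0; 0 > -3 — holds.
(4) H = 8, not > 10; antecedent false, conditional vacuously true — holds.
(5) C = -1 > -2, so we need H ≤ 9; H = 8 ≤ 9 — holds.
(6) abs(-4 - 2) = 6; 6 ≤ 6 — holds.
(7) 3B + 5G = 3(10) + 5(-4) = 10 — holds.
(8) H = 8, not > 11; antecedent false, conditional vacuously true — holds.
(9) H + D + B = 8 + 2 + 10 = 20 — holds.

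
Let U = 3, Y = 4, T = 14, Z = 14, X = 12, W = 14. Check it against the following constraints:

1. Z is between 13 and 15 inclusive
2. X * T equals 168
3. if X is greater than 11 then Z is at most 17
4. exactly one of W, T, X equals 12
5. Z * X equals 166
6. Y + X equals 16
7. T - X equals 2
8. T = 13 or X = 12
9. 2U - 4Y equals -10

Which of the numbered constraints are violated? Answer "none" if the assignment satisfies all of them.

Constraint 5 does not hold.

1. Z = 14 lies in [13, 15]  holds
2. X * T = 12 * 14 = 168  holds
3. X = 12 > 11, so we need Z ≤ 17; Z = 14 ≤ 17  holds
4. W=14, T=14, X=12; 1 of them equals 12  holds
5. Z * X = 14 * 12 = 168, not 166  fails
6. Y + X = 4 + 12 = 16  holds
7. T - X = 14 - 12 = 2  holds
8. T = 14 ≠ 13, but X = 12 = 12 (second disjunct)  holds
9. 2U - 4Y = 2(3) - 4(4) = -10  holds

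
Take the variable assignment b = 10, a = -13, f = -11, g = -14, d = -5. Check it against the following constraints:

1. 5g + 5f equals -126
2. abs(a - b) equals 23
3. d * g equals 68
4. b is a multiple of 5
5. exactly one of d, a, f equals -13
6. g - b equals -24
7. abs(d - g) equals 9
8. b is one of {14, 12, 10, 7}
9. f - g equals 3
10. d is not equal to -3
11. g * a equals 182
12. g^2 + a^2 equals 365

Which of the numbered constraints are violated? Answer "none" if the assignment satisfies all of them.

1. 5g + 5f = 5(-14) + 5(-11) = -125, not -126 — violated.
2. abs(-13 - 10) = 23 — satisfied.
3. d * g = -5 * (-14) = 70, not 68 — violated.
4. 10 / 5 = 2, so 5 divides 10 — satisfied.
5. d=-5, a=-13, f=-11; 1 of them equals -13 — satisfied.
6. g - b = -14 - 10 = -24 — satisfied.
7. abs(-5 - (-14)) = 9 — satisfied.
8. b = 10 is in {14, 12, 10, 7} — satisfied.
9. f - g = -11 - (-14) = 3 — satisfied.
10. d = -5, and -5 ≠ -3 — satisfied.
11. g * a = -14 * (-13) = 182 — satisfied.
12. g^2 + a^2 = (-14)^2 + (-13)^2 = 196 + 169 = 365 — satisfied.

Violated: 1 and 3.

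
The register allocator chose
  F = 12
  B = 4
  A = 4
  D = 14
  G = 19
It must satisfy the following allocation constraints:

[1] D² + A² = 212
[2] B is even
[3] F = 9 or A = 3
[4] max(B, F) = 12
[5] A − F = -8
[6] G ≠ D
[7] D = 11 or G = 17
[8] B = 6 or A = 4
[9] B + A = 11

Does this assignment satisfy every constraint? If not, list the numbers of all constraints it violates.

Constraints 3, 7, and 9 are violated.

[1] D² + A² = 14² + 4² = 196 + 16 = 212 — satisfied.
[2] B = 4 is even — satisfied.
[3] F = 12 ≠ 9 and A = 4 ≠ 3; both disjuncts false — violated.
[4] max(4, 12) = 12 — satisfied.
[5] A − F = 4 − 12 = -8 — satisfied.
[6] G = 19, D = 14; distinct — satisfied.
[7] D = 14 ≠ 11 and G = 19 ≠ 17; both disjuncts false — violated.
[8] B = 4 ≠ 6, but A = 4 = 4 (second disjunct) — satisfied.
[9] B + A = 4 + 4 = 8, not 11 — violated.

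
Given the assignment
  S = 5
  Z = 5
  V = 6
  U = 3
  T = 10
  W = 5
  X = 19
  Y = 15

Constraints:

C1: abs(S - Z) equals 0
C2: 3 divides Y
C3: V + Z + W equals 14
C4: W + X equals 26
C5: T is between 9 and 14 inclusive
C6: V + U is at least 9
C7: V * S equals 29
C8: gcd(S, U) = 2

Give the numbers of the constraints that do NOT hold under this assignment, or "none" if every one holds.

C1: abs(5 - 5) = 0  ✓
C2: 15 / 3 = 5, so 3 divides 15  ✓
C3: V + Z + W = 6 + 5 + 5 = 16, not 14  ✗
C4: W + X = 5 + 19 = 24, not 26  ✗
C5: T = 10 lies in [9, 14]  ✓
C6: V + U = 6 + 3 = 9; 9 ≥ 9  ✓
C7: V * S = 6 * 5 = 30, not 29  ✗
C8: gcd(5, 3) = 1, not 2  ✗

No — constraints 3, 4, 7, and 8 are not satisfied.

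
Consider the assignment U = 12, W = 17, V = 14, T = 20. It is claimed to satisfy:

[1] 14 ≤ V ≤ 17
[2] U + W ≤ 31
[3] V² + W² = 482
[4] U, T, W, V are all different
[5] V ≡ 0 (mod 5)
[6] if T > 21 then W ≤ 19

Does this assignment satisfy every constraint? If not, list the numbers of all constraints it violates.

No — constraints 3, 5 are not satisfied.

[1] V = 14 lies in [14, 17]  ✓
[2] U + W = 12 + 17 = 29; 29 ≤ 31  ✓
[3] V² + W² = 14² + 17² = 196 + 289 = 485, not 482  ✗
[4] values 12, 20, 17, 14 are pairwise distinct  ✓
[5] 14 mod 5 = 4, not 0  ✗
[6] T = 20, not > 21; antecedent false, conditional vacuously true  ✓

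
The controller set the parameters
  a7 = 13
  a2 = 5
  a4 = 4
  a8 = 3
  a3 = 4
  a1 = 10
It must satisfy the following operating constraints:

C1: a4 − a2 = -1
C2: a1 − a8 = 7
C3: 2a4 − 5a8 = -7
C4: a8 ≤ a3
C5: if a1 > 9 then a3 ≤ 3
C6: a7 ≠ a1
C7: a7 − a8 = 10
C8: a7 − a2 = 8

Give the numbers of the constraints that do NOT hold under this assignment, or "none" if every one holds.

C1: a4 − a2 = 4 − 5 = -1 — satisfied.
C2: a1 − a8 = 10 − 3 = 7 — satisfied.
C3: 2a4 − 5a8 = 2(4) − 5(3) = -7 — satisfied.
C4: a8 = 3, a3 = 4; 3 ≤ 4 — satisfied.
C5: a1 = 10 > 9, so we need a3 ≤ 3; but a3 = 4 > 3 — violated.
C6: a7 = 13, a1 = 10; distinct — satisfied.
C7: a7 − a8 = 13 − 3 = 10 — satisfied.
C8: a7 − a2 = 13 − 5 = 8 — satisfied.

Violated: 5.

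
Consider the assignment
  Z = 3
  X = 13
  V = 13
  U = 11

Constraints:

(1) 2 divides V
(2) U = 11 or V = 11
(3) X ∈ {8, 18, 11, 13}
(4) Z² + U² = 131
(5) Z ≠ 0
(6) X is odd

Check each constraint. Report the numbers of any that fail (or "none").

(1) 13 = 2×6 + 1, so 2 does not divide 13 — violated.
(2) U = 11 = 11 (first disjunct) — satisfied.
(3) X = 13 is in {8, 18, 11, 13} — satisfied.
(4) Z² + U² = 3² + 11² = 9 + 121 = 130, not 131 — violated.
(5) Z = 3, and 3 ≠ 0 — satisfied.
(6) X = 13 is odd — satisfied.

No — constraints 1 and 4 are not satisfied.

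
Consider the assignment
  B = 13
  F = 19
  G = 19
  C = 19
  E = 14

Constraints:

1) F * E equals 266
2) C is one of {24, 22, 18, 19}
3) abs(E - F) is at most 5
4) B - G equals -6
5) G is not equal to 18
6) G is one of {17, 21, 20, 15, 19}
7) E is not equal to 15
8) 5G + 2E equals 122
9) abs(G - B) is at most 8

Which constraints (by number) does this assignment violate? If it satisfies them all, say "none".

Constraint 8 does not hold.

1) F * E = 19 * 14 = 266 — holds.
2) C = 19 is in {24, 22, 18, 19} — holds.
3) abs(14 - 19) = 5; 5 ≤ 5 — holds.
4) B - G = 13 - 19 = -6 — holds.
5) G = 19, and 19 ≠ 18 — holds.
6) G = 19 is in {17, 21, 20, 15, 19} — holds.
7) E = 14, and 14 ≠ 15 — holds.
8) 5G + 2E = 5(19) + 2(14) = 123, not 122 — does not hold.
9) abs(19 - 13) = 6; 6 ≤ 8 — holds.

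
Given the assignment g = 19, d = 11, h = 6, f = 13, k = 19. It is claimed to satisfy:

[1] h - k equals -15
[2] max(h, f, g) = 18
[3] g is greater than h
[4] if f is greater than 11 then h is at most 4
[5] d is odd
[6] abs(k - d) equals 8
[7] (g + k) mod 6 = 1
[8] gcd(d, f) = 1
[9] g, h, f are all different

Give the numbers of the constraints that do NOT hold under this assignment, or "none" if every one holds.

[1] h - k = 6 - 19 = -13, not -15  false
[2] max(6, 13, 19) = 19, not 18  false
[3] g = 19, h = 6; 19 > 6  true
[4] f = 13 > 11, so we need h ≤ 4; but h = 6 > 4  false
[5] d = 11 is odd  true
[6] abs(19 - 11) = 8  true
[7] g + k = 38; 38 mod 6 = 2, not 1  false
[8] gcd(11, 13) = 1  true
[9] values 19, 6, 13 are pairwise distinct  true

No — constraints 1, 2, 4, and 7 are not satisfied.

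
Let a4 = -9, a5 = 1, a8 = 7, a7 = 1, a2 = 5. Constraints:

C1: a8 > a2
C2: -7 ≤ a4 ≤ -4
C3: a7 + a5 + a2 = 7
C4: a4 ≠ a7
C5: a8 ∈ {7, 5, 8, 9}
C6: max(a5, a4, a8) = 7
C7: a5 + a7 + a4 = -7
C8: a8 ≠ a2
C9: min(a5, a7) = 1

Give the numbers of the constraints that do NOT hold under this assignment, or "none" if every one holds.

C1: a8 = 7, a2 = 5; 7 > 5 — OK.
C2: a4 = -9 is outside [-7, -4] — violated.
C3: a7 + a5 + a2 = 1 + 1 + 5 = 7 — OK.
C4: a4 = -9, a7 = 1; distinct — OK.
C5: a8 = 7 is in {7, 5, 8, 9} — OK.
C6: max(1, -9, 7) = 7 — OK.
C7: a5 + a7 + a4 = 1 + 1 + (-9) = -7 — OK.
C8: a8 = 7, a2 = 5; distinct — OK.
C9: min(1, 1) = 1 — OK.

The assignment fails constraint 2.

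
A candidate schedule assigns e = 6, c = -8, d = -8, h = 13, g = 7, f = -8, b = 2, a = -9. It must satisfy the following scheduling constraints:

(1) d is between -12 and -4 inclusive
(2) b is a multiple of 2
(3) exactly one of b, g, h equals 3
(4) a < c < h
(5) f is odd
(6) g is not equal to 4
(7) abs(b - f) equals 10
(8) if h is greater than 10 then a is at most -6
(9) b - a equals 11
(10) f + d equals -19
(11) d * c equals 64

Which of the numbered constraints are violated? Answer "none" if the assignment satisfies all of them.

(1) d = -8 lies in [-12, -4] — holds.
(2) 2 / 2 = 1, so 2 divides 2 — holds.
(3) b=2, g=7, h=13; 0 of them equal 3, not exactly one — does not hold.
(4) values -9 < -8 < 13 — holds.
(5) f = -8 is even — does not hold.
(6) g = 7, and 7 ≠ 4 — holds.
(7) abs(2 - (-8)) = 10 — holds.
(8) h = 13 > 10, so we need a ≤ -6; a = -9 ≤ -6 — holds.
(9) b - a = 2 - (-9) = 11 — holds.
(10) f + d = -8 + (-8) = -16, not -19 — does not hold.
(11) d * c = -8 * (-8) = 64 — holds.

No — constraints 3, 5, 10 are not satisfied.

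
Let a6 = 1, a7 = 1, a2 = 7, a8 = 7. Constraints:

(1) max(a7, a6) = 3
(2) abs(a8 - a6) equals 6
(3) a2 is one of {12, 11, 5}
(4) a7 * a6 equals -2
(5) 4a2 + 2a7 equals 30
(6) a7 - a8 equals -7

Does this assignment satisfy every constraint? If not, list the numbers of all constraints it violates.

Violated: 1, 3, 4, 6.

(1) max(1, 1) = 1, not 3 — fails.
(2) abs(7 - 1) = 6 — holds.
(3) a2 = 7 is not in {12, 11, 5} — fails.
(4) a7 * a6 = 1 * 1 = 1, not -2 — fails.
(5) 4a2 + 2a7 = 4(7) + 2(1) = 30 — holds.
(6) a7 - a8 = 1 - 7 = -6, not -7 — fails.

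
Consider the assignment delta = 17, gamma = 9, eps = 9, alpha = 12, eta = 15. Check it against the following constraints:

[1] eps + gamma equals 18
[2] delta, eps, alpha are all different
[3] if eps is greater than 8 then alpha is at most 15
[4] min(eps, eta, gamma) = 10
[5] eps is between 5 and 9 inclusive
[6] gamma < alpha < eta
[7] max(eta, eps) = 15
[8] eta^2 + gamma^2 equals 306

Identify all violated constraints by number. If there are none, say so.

[1] eps + gamma = 9 + 9 = 18 — OK.
[2] values 17, 9, 12 are pairwise distinct — OK.
[3] eps = 9 > 8, so we need alpha ≤ 15; alpha = 12 ≤ 15 — OK.
[4] min(9, 15, 9) = 9, not 10 — violated.
[5] eps = 9 lies in [5, 9] — OK.
[6] values 9 < 12 < 15 — OK.
[7] max(15, 9) = 15 — OK.
[8] eta^2 + gamma^2 = 15^2 + 9^2 = 225 + 81 = 306 — OK.

Constraint 4 is violated.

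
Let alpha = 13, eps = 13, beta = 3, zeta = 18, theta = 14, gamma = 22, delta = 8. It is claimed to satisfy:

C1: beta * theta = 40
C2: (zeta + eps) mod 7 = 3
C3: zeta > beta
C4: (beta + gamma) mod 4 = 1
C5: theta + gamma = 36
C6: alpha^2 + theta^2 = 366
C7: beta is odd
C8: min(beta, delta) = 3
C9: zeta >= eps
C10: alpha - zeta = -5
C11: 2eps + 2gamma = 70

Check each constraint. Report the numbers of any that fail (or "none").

Violated: 1, 6.

C1: beta * theta = 3 * 14 = 42, not 40 — fails.
C2: zeta + eps = 31; 31 mod 7 = 3 — holds.
C3: zeta = 18, beta = 3; 18 > 3 — holds.
C4: beta + gamma = 25; 25 mod 4 = 1 — holds.
C5: theta + gamma = 14 + 22 = 36 — holds.
C6: alpha^2 + theta^2 = 13^2 + 14^2 = 169 + 196 = 365, not 366 — fails.
C7: beta = 3 is odd — holds.
C8: min(3, 8) = 3 — holds.
C9: zeta = 18, eps = 13; 18 ≥ 13 — holds.
C10: alpha - zeta = 13 - 18 = -5 — holds.
C11: 2eps + 2gamma = 2(13) + 2(22) = 70 — holds.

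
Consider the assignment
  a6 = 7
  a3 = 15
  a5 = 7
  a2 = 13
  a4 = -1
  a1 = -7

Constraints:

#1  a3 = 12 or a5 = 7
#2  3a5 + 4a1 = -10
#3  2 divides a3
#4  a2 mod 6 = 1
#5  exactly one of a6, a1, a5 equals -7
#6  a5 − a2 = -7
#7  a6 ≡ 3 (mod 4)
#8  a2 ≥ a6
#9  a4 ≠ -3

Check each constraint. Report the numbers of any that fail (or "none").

#1 a3 = 15 ≠ 12, but a5 = 7 = 7 (second disjunct) — satisfied.
#2 3a5 + 4a1 = 3(7) + 4(-7) = -7, not -10 — violated.
#3 15 = 2×7 + 1, so 2 does not divide 15 — violated.
#4 13 mod 6 = 1 — satisfied.
#5 a6=7, a1=-7, a5=7; 1 of them equals -7 — satisfied.
#6 a5 − a2 = 7 − 13 = -6, not -7 — violated.
#7 7 mod 4 = 3 — satisfied.
#8 a2 = 13, a6 = 7; 13 ≥ 7 — satisfied.
#9 a4 = -1, and -1 ≠ -3 — satisfied.

Constraints 2, 3, 6 do not hold.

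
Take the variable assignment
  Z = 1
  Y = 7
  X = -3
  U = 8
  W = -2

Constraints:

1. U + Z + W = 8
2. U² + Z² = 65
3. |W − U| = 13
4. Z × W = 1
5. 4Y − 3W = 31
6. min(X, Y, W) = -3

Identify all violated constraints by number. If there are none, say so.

No — constraints 1, 3, 4, 5 are not satisfied.

1. U + Z + W = 8 + 1 + (-2) = 7, not 8 — violated.
2. U² + Z² = 8² + 1² = 64 + 1 = 65 — OK.
3. |-2 − 8| = 10, not 13 — violated.
4. Z × W = 1 × (-2) = -2, not 1 — violated.
5. 4Y − 3W = 4(7) − 3(-2) = 34, not 31 — violated.
6. min(-3, 7, -2) = -3 — OK.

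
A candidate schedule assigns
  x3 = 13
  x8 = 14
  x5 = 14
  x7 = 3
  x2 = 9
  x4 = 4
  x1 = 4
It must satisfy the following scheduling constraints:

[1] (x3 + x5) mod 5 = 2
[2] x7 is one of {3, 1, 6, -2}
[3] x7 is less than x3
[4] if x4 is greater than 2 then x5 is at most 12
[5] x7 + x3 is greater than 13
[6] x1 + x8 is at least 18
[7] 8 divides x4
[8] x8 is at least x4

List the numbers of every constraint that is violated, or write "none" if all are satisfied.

Violated: 4 and 7.

[1] x3 + x5 = 27; 27 mod 5 = 2  holds
[2] x7 = 3 is in {3, 1, 6, -2}  holds
[3] x7 = 3, x3 = 13; 3 < 13  holds
[4] x4 = 4 > 2, so we need x5 ≤ 12; but x5 = 14 > 12  fails
[5] x7 + x3 = 3 + 13 = 16; 16 > 13  holds
[6] x1 + x8 = 4 + 14 = 18; 18 ≥ 18  holds
[7] 4 = 8*0 + 4, so 8 does not divide 4  fails
[8] x8 = 14, x4 = 4; 14 ≥ 4  holds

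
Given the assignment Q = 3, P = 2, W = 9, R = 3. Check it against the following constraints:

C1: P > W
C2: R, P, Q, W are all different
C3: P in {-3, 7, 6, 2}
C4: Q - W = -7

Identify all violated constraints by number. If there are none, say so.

C1: P = 2, W = 9; 2 ≤ 9 (want >)  ✗
C2: R = Q = 3, not all different  ✗
C3: P = 2 is in {-3, 7, 6, 2}  ✓
C4: Q - W = 3 - 9 = -6, not -7  ✗

Constraints 1, 2, 4 are violated.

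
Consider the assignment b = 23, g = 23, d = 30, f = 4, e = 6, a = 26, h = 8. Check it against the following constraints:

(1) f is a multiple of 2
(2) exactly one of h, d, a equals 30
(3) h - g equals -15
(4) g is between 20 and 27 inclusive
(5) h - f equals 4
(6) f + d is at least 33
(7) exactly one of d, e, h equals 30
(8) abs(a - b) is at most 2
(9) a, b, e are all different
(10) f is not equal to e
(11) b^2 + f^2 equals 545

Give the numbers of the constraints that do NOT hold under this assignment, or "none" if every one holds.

(1) 4 / 2 = 2, so 2 divides 4  holds
(2) h=8, d=30, a=26; 1 of them equals 30  holds
(3) h - g = 8 - 23 = -15  holds
(4) g = 23 lies in [20, 27]  holds
(5) h - f = 8 - 4 = 4  holds
(6) f + d = 4 + 30 = 34; 34 ≥ 33  holds
(7) d=30, e=6, h=8; 1 of them equals 30  holds
(8) abs(26 - 23) = 3; 3 > 2, exceeds bound 2  fails
(9) values 26, 23, 6 are pairwise distinct  holds
(10) f = 4, e = 6; distinct  holds
(11) b^2 + f^2 = 23^2 + 4^2 = 529 + 16 = 545  holds

Violated: 8.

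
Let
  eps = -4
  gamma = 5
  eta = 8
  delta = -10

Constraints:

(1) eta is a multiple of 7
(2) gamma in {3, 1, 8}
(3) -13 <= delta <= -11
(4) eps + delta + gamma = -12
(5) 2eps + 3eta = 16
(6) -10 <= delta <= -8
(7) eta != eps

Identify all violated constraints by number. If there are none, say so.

Constraints 1, 2, 3, 4 do not hold.

(1) 8 = 7*1 + 1, so 7 does not divide 8 — does not hold.
(2) gamma = 5 is not in {3, 1, 8} — does not hold.
(3) delta = -10 is outside [-13, -11] — does not hold.
(4) eps + delta + gamma = -4 + (-10) + 5 = -9, not -12 — does not hold.
(5) 2eps + 3eta = 2(-4) + 3(8) = 16 — holds.
(6) delta = -10 lies in [-10, -8] — holds.
(7) eta = 8, eps = -4; distinct — holds.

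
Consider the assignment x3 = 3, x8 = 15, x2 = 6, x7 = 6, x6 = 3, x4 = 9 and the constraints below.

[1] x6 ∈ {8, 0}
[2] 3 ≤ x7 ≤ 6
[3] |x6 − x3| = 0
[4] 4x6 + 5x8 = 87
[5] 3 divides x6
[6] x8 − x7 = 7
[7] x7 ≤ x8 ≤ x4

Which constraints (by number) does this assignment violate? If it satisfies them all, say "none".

Violated: 1, 6, and 7.

[1] x6 = 3 is not in {8, 0}  no
[2] x7 = 6 lies in [3, 6]  yes
[3] |3 − 3| = 0  yes
[4] 4x6 + 5x8 = 4(3) + 5(15) = 87  yes
[5] 3 / 3 = 1, so 3 divides 3  yes
[6] x8 − x7 = 15 − 6 = 9, not 7  no
[7] values 6, 15, 9; x8 = 15 is not ≤ x4 = 9  no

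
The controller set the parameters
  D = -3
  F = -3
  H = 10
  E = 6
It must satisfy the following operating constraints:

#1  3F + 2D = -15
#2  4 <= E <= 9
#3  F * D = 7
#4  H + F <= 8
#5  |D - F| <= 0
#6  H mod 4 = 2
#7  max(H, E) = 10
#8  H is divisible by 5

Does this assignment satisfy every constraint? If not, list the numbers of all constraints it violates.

#1 3F + 2D = 3(-3) + 2(-3) = -15  holds
#2 E = 6 lies in [4, 9]  holds
#3 F * D = -3 * (-3) = 9, not 7  fails
#4 H + F = 10 + (-3) = 7; 7 ≤ 8  holds
#5 |-3 - (-3)| = 0; 0 ≤ 0  holds
#6 10 mod 4 = 2  holds
#7 max(10, 6) = 10  holds
#8 10 / 5 = 2, so 5 divides 10  holds

The assignment fails constraint 3.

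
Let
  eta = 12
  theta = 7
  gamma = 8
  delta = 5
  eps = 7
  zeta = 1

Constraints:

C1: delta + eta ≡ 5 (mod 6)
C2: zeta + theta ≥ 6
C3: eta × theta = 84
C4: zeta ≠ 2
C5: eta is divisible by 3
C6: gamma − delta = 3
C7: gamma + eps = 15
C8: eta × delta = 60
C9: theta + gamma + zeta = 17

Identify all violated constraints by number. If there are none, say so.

Violated: 9.

C1: delta + eta = 17; 17 mod 6 = 5 — OK.
C2: zeta + theta = 1 + 7 = 8; 8 ≥ 6 — OK.
C3: eta × theta = 12 × 7 = 84 — OK.
C4: zeta = 1, and 1 ≠ 2 — OK.
C5: 12 / 3 = 4, so 3 divides 12 — OK.
C6: gamma − delta = 8 − 5 = 3 — OK.
C7: gamma + eps = 8 + 7 = 15 — OK.
C8: eta × delta = 12 × 5 = 60 — OK.
C9: theta + gamma + zeta = 7 + 8 + 1 = 16, not 17 — violated.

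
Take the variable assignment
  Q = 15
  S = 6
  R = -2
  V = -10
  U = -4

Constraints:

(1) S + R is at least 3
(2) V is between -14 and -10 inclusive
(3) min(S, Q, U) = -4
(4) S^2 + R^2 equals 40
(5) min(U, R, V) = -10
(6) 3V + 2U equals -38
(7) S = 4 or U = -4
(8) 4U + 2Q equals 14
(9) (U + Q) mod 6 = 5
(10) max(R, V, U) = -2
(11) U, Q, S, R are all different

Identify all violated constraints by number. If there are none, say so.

All constraints are satisfied.

(1) S + R = 6 + (-2) = 4; 4 ≥ 3 — satisfied.
(2) V = -10 lies in [-14, -10] — satisfied.
(3) min(6, 15, -4) = -4 — satisfied.
(4) S^2 + R^2 = 6^2 + (-2)^2 = 36 + 4 = 40 — satisfied.
(5) min(-4, -2, -10) = -10 — satisfied.
(6) 3V + 2U = 3(-10) + 2(-4) = -38 — satisfied.
(7) S = 6 ≠ 4, but U = -4 = -4 (second disjunct) — satisfied.
(8) 4U + 2Q = 4(-4) + 2(15) = 14 — satisfied.
(9) U + Q = 11; 11 mod 6 = 5 — satisfied.
(10) max(-2, -10, -4) = -2 — satisfied.
(11) values -4, 15, 6, -2 are pairwise distinct — satisfied.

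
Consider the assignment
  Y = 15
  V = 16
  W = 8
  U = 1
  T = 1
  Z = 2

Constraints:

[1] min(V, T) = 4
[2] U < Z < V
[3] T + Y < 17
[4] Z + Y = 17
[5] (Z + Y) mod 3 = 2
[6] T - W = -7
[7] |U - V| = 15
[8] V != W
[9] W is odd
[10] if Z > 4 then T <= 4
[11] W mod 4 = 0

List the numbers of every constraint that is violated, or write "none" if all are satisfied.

[1] min(16, 1) = 1, not 4 — violated.
[2] values 1 < 2 < 16 — satisfied.
[3] T + Y = 1 + 15 = 16; 16 < 17 — satisfied.
[4] Z + Y = 2 + 15 = 17 — satisfied.
[5] Z + Y = 17; 17 mod 3 = 2 — satisfied.
[6] T - W = 1 - 8 = -7 — satisfied.
[7] |1 - 16| = 15 — satisfied.
[8] V = 16, W = 8; distinct — satisfied.
[9] W = 8 is even — violated.
[10] Z = 2, not > 4; antecedent false, conditional vacuously true — satisfied.
[11] 8 mod 4 = 0 — satisfied.

The assignment fails constraints 1, 9.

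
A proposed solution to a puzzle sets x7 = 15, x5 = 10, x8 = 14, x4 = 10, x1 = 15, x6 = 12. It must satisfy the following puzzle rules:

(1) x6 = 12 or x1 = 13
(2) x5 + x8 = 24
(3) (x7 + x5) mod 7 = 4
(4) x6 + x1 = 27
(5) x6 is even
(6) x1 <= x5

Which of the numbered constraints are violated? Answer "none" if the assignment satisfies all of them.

(1) x6 = 12 = 12 (first disjunct)  ✓
(2) x5 + x8 = 10 + 14 = 24  ✓
(3) x7 + x5 = 25; 25 mod 7 = 4  ✓
(4) x6 + x1 = 12 + 15 = 27  ✓
(5) x6 = 12 is even  ✓
(6) x1 = 15, x5 = 10; 15 > 10 (want ≤)  ✗

Violated: 6.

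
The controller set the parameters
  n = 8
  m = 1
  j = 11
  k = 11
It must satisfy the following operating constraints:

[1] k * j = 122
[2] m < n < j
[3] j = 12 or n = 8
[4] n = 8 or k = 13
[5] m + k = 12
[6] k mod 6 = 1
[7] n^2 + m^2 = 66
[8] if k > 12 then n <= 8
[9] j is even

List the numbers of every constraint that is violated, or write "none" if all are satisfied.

Constraints 1, 6, 7, 9 do not hold.

[1] k * j = 11 * 11 = 121, not 122  false
[2] values 1 < 8 < 11  true
[3] j = 11 ≠ 12, but n = 8 = 8 (second disjunct)  true
[4] n = 8 = 8 (first disjunct)  true
[5] m + k = 1 + 11 = 12  true
[6] 11 mod 6 = 5, not 1  false
[7] n^2 + m^2 = 8^2 + 1^2 = 64 + 1 = 65, not 66  false
[8] k = 11, not > 12; antecedent false, conditional vacuously true  true
[9] j = 11 is odd  false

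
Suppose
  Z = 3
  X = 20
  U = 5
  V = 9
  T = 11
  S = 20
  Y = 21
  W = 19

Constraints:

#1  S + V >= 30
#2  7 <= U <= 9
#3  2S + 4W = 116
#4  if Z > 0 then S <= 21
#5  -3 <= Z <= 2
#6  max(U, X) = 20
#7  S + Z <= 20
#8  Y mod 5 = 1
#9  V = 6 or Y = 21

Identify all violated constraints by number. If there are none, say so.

Violated: 1, 2, 5, and 7.

#1 S + V = 20 + 9 = 29; 29 < 30, bound 30 not met  false
#2 U = 5 is outside [7, 9]  false
#3 2S + 4W = 2(20) + 4(19) = 116  true
#4 Z = 3 > 0, so we need S ≤ 21; S = 20 ≤ 21  true
#5 Z = 3 is outside [-3, 2]  false
#6 max(5, 20) = 20  true
#7 S + Z = 20 + 3 = 23; 23 > 20, bound 20 not met  false
#8 21 mod 5 = 1  true
#9 V = 9 ≠ 6, but Y = 21 = 21 (second disjunct)  true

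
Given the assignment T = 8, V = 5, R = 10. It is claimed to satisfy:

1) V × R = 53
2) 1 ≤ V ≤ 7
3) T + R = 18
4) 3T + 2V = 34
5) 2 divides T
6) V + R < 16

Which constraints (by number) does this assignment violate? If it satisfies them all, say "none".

No — constraint 1 is not satisfied.

1) V × R = 5 × 10 = 50, not 53 — violated.
2) V = 5 lies in [1, 7] — OK.
3) T + R = 8 + 10 = 18 — OK.
4) 3T + 2V = 3(8) + 2(5) = 34 — OK.
5) 8 / 2 = 4, so 2 divides 8 — OK.
6) V + R = 5 + 10 = 15; 15 < 16 — OK.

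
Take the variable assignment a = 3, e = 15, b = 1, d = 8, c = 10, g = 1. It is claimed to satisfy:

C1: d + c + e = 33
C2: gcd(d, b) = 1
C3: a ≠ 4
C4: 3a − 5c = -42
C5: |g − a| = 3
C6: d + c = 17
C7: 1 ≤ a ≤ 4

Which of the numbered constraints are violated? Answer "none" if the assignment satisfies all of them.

C1: d + c + e = 8 + 10 + 15 = 33  ✔
C2: gcd(8, 1) = 1  ✔
C3: a = 3, and 3 ≠ 4  ✔
C4: 3a − 5c = 3(3) − 5(10) = -41, not -42  ✘
C5: |1 − 3| = 2, not 3  ✘
C6: d + c = 8 + 10 = 18, not 17  ✘
C7: a = 3 lies in [1, 4]  ✔

Violated: 4, 5, and 6.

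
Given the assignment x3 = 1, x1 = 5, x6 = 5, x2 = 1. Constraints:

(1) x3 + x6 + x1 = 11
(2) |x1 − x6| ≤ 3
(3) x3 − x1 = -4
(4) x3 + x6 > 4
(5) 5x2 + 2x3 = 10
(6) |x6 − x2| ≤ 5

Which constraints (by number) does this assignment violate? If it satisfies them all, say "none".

(1) x3 + x6 + x1 = 1 + 5 + 5 = 11 — holds.
(2) |5 − 5| = 0; 0 ≤ 3 — holds.
(3) x3 − x1 = 1 − 5 = -4 — holds.
(4) x3 + x6 = 1 + 5 = 6; 6 > 4 — holds.
(5) 5x2 + 2x3 = 5(1) + 2(1) = 7, not 10 — fails.
(6) |5 − 1| = 4; 4 ≤ 5 — holds.

Constraint 5 is violated.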